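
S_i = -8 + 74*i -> [-8, 66, 140, 214, 288]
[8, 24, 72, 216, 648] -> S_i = 8*3^i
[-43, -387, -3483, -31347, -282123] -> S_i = -43*9^i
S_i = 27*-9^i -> [27, -243, 2187, -19683, 177147]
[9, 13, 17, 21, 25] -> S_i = 9 + 4*i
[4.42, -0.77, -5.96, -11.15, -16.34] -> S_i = 4.42 + -5.19*i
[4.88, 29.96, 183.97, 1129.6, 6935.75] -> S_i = 4.88*6.14^i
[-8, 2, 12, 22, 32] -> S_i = -8 + 10*i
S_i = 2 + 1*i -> [2, 3, 4, 5, 6]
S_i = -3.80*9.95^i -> [-3.8, -37.81, -376.21, -3743.28, -37245.68]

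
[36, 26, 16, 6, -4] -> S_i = 36 + -10*i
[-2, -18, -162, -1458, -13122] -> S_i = -2*9^i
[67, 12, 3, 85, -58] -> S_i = Random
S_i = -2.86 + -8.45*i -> [-2.86, -11.31, -19.76, -28.21, -36.66]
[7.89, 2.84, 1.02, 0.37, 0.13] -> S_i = 7.89*0.36^i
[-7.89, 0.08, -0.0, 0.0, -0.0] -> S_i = -7.89*(-0.01)^i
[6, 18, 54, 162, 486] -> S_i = 6*3^i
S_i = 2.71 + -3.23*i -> [2.71, -0.52, -3.75, -6.98, -10.21]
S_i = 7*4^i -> [7, 28, 112, 448, 1792]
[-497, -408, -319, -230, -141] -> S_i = -497 + 89*i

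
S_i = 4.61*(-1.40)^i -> [4.61, -6.45, 9.04, -12.65, 17.71]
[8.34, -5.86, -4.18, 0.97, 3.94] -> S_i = Random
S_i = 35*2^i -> [35, 70, 140, 280, 560]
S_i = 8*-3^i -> [8, -24, 72, -216, 648]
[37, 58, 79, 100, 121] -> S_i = 37 + 21*i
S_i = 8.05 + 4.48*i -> [8.05, 12.53, 17.01, 21.49, 25.97]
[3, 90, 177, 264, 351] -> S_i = 3 + 87*i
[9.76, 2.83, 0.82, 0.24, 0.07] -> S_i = 9.76*0.29^i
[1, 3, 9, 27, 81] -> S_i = 1*3^i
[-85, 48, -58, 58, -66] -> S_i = Random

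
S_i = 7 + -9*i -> [7, -2, -11, -20, -29]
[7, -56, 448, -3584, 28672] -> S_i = 7*-8^i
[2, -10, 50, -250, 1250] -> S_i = 2*-5^i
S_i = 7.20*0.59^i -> [7.2, 4.25, 2.51, 1.48, 0.87]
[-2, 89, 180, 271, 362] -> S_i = -2 + 91*i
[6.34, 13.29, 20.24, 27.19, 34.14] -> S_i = 6.34 + 6.95*i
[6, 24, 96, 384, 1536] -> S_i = 6*4^i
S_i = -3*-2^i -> [-3, 6, -12, 24, -48]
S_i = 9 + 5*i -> [9, 14, 19, 24, 29]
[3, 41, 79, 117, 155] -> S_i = 3 + 38*i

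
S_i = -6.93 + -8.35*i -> [-6.93, -15.28, -23.63, -31.98, -40.33]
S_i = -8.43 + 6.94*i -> [-8.43, -1.49, 5.45, 12.39, 19.33]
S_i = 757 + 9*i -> [757, 766, 775, 784, 793]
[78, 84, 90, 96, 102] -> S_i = 78 + 6*i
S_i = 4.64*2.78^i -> [4.64, 12.9, 35.86, 99.69, 277.14]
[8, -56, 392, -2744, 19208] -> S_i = 8*-7^i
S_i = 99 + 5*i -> [99, 104, 109, 114, 119]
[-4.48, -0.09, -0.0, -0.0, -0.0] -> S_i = -4.48*0.02^i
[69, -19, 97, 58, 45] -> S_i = Random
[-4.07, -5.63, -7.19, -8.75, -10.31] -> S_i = -4.07 + -1.56*i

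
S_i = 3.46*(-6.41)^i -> [3.46, -22.18, 142.16, -911.28, 5841.28]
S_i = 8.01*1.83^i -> [8.01, 14.66, 26.82, 49.09, 89.83]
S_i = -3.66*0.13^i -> [-3.66, -0.48, -0.06, -0.01, -0.0]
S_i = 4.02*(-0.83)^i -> [4.02, -3.34, 2.77, -2.3, 1.91]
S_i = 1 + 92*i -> [1, 93, 185, 277, 369]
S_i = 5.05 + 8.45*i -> [5.05, 13.5, 21.95, 30.4, 38.85]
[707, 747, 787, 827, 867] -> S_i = 707 + 40*i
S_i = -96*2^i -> [-96, -192, -384, -768, -1536]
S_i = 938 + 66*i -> [938, 1004, 1070, 1136, 1202]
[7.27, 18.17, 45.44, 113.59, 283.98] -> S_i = 7.27*2.50^i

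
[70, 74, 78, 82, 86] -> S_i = 70 + 4*i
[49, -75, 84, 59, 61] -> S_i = Random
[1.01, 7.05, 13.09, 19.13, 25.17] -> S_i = 1.01 + 6.04*i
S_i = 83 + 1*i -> [83, 84, 85, 86, 87]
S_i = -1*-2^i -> [-1, 2, -4, 8, -16]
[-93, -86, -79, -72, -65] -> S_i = -93 + 7*i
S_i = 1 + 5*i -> [1, 6, 11, 16, 21]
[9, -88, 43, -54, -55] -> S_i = Random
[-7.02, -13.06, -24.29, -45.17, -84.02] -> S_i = -7.02*1.86^i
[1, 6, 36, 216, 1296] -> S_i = 1*6^i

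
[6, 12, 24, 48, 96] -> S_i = 6*2^i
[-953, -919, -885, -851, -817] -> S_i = -953 + 34*i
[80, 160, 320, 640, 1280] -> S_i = 80*2^i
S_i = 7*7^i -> [7, 49, 343, 2401, 16807]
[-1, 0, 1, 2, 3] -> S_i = -1 + 1*i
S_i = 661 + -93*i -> [661, 568, 475, 382, 289]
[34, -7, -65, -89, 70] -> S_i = Random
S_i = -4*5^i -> [-4, -20, -100, -500, -2500]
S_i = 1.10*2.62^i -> [1.1, 2.88, 7.55, 19.78, 51.83]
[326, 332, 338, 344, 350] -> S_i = 326 + 6*i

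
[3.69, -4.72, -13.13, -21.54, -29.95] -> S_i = 3.69 + -8.41*i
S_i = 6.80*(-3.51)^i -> [6.8, -23.87, 83.78, -294.06, 1032.14]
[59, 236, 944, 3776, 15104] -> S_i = 59*4^i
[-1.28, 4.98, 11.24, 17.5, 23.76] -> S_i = -1.28 + 6.26*i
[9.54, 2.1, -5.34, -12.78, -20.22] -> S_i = 9.54 + -7.44*i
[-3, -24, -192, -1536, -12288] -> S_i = -3*8^i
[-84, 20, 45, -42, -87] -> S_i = Random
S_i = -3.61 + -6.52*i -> [-3.61, -10.13, -16.65, -23.17, -29.69]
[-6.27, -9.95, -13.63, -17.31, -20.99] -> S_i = -6.27 + -3.68*i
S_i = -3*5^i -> [-3, -15, -75, -375, -1875]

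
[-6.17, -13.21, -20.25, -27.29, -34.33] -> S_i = -6.17 + -7.04*i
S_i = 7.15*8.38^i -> [7.15, 59.92, 502.1, 4207.64, 35259.98]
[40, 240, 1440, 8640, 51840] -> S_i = 40*6^i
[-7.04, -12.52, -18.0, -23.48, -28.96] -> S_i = -7.04 + -5.48*i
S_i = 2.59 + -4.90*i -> [2.59, -2.31, -7.21, -12.11, -17.01]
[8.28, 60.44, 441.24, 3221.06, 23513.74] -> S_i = 8.28*7.30^i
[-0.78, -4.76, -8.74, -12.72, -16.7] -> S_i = -0.78 + -3.98*i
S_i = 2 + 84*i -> [2, 86, 170, 254, 338]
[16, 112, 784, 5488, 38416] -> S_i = 16*7^i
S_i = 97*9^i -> [97, 873, 7857, 70713, 636417]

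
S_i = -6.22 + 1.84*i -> [-6.22, -4.38, -2.54, -0.7, 1.14]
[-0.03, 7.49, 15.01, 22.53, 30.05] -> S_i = -0.03 + 7.52*i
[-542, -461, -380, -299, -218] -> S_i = -542 + 81*i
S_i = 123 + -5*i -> [123, 118, 113, 108, 103]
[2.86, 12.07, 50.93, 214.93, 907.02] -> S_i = 2.86*4.22^i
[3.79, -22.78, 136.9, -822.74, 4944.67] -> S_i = 3.79*(-6.01)^i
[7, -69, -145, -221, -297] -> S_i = 7 + -76*i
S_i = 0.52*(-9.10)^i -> [0.52, -4.73, 43.06, -391.86, 3565.9]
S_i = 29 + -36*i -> [29, -7, -43, -79, -115]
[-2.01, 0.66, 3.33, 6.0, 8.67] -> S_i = -2.01 + 2.67*i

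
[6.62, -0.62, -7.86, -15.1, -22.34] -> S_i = 6.62 + -7.24*i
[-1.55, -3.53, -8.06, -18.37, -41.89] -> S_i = -1.55*2.28^i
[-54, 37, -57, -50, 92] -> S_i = Random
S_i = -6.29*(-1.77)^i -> [-6.29, 11.13, -19.71, 34.88, -61.74]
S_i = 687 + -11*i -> [687, 676, 665, 654, 643]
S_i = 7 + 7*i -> [7, 14, 21, 28, 35]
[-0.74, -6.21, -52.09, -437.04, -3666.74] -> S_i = -0.74*8.39^i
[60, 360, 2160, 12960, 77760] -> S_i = 60*6^i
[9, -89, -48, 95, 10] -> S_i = Random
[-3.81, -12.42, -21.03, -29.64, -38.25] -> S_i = -3.81 + -8.61*i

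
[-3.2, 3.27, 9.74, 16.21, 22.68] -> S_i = -3.20 + 6.47*i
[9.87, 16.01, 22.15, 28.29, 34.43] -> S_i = 9.87 + 6.14*i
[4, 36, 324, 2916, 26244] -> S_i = 4*9^i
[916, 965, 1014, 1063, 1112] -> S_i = 916 + 49*i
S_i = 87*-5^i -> [87, -435, 2175, -10875, 54375]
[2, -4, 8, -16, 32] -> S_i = 2*-2^i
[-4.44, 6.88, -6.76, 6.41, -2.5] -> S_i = Random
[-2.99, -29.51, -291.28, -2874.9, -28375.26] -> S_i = -2.99*9.87^i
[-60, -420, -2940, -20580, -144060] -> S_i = -60*7^i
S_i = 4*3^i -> [4, 12, 36, 108, 324]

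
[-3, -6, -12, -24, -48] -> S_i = -3*2^i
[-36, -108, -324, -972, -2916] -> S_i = -36*3^i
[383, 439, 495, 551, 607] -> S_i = 383 + 56*i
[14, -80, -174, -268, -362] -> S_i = 14 + -94*i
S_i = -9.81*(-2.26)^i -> [-9.81, 22.17, -50.11, 113.24, -255.92]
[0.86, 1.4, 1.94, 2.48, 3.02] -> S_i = 0.86 + 0.54*i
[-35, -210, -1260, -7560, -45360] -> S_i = -35*6^i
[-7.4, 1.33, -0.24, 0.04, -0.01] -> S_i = -7.40*(-0.18)^i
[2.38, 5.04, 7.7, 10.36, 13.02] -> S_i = 2.38 + 2.66*i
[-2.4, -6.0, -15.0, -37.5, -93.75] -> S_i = -2.40*2.50^i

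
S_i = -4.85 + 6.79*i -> [-4.85, 1.94, 8.73, 15.52, 22.31]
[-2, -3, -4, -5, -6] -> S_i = -2 + -1*i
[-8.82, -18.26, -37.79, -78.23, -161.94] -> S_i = -8.82*2.07^i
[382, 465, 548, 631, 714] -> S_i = 382 + 83*i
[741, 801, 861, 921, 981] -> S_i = 741 + 60*i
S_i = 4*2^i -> [4, 8, 16, 32, 64]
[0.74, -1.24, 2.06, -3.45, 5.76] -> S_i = 0.74*(-1.67)^i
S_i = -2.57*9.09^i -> [-2.57, -23.36, -212.35, -1930.3, -17546.43]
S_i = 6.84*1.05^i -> [6.84, 7.18, 7.54, 7.92, 8.31]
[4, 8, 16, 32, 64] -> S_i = 4*2^i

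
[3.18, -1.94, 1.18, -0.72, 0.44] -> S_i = 3.18*(-0.61)^i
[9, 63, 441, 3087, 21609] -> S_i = 9*7^i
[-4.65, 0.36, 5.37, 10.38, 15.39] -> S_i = -4.65 + 5.01*i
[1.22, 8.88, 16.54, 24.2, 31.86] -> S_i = 1.22 + 7.66*i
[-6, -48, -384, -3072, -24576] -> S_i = -6*8^i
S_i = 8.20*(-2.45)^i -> [8.2, -20.09, 49.22, -120.59, 295.45]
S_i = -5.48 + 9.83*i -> [-5.48, 4.35, 14.18, 24.01, 33.84]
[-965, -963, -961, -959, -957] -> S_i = -965 + 2*i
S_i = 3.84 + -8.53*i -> [3.84, -4.69, -13.22, -21.75, -30.28]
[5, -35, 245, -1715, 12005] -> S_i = 5*-7^i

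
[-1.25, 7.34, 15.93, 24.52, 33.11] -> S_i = -1.25 + 8.59*i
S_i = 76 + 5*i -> [76, 81, 86, 91, 96]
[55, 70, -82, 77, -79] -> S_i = Random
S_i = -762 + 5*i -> [-762, -757, -752, -747, -742]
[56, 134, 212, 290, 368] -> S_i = 56 + 78*i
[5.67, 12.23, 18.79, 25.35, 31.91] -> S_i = 5.67 + 6.56*i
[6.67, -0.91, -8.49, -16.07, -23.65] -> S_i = 6.67 + -7.58*i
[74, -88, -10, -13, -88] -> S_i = Random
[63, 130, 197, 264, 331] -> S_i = 63 + 67*i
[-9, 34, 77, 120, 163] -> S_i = -9 + 43*i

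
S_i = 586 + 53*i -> [586, 639, 692, 745, 798]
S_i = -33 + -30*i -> [-33, -63, -93, -123, -153]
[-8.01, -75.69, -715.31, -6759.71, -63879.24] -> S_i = -8.01*9.45^i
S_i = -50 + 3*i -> [-50, -47, -44, -41, -38]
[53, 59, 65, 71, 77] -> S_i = 53 + 6*i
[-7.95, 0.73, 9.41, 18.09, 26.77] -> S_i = -7.95 + 8.68*i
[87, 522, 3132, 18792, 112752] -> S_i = 87*6^i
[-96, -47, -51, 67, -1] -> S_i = Random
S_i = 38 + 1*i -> [38, 39, 40, 41, 42]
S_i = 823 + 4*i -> [823, 827, 831, 835, 839]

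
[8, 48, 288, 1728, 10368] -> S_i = 8*6^i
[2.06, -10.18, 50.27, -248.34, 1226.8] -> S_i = 2.06*(-4.94)^i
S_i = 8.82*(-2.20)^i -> [8.82, -19.4, 42.69, -93.92, 206.61]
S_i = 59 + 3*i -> [59, 62, 65, 68, 71]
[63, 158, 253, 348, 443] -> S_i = 63 + 95*i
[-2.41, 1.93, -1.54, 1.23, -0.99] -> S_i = -2.41*(-0.80)^i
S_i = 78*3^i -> [78, 234, 702, 2106, 6318]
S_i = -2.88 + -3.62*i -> [-2.88, -6.5, -10.12, -13.74, -17.36]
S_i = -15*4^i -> [-15, -60, -240, -960, -3840]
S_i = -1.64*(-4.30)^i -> [-1.64, 7.05, -30.32, 130.39, -560.68]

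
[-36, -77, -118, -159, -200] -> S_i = -36 + -41*i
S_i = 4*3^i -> [4, 12, 36, 108, 324]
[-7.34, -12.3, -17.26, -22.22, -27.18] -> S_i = -7.34 + -4.96*i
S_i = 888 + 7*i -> [888, 895, 902, 909, 916]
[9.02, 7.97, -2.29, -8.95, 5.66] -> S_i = Random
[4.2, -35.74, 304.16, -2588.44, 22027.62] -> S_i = 4.20*(-8.51)^i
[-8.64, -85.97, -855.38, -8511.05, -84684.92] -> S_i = -8.64*9.95^i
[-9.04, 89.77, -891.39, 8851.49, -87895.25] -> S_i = -9.04*(-9.93)^i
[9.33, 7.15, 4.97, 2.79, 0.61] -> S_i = 9.33 + -2.18*i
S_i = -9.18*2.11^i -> [-9.18, -19.37, -40.87, -86.24, -181.96]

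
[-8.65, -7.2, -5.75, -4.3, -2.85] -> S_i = -8.65 + 1.45*i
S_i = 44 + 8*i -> [44, 52, 60, 68, 76]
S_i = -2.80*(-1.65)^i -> [-2.8, 4.62, -7.62, 12.58, -20.75]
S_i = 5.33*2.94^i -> [5.33, 15.67, 46.07, 135.45, 398.21]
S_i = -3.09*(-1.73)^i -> [-3.09, 5.35, -9.25, 16.0, -27.68]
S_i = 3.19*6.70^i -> [3.19, 21.37, 143.2, 959.43, 6428.21]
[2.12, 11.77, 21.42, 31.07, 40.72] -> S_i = 2.12 + 9.65*i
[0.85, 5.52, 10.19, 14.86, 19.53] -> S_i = 0.85 + 4.67*i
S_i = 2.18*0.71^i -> [2.18, 1.55, 1.1, 0.78, 0.55]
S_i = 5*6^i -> [5, 30, 180, 1080, 6480]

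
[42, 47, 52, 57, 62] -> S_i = 42 + 5*i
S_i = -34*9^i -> [-34, -306, -2754, -24786, -223074]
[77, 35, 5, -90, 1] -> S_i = Random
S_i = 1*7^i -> [1, 7, 49, 343, 2401]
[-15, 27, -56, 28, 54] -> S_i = Random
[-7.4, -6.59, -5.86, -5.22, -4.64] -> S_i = -7.40*0.89^i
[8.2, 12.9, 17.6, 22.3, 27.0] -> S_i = 8.20 + 4.70*i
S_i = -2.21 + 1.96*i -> [-2.21, -0.25, 1.71, 3.67, 5.63]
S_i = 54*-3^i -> [54, -162, 486, -1458, 4374]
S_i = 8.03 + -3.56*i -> [8.03, 4.47, 0.91, -2.65, -6.21]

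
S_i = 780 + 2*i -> [780, 782, 784, 786, 788]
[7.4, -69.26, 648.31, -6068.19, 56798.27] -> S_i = 7.40*(-9.36)^i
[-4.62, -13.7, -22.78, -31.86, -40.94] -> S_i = -4.62 + -9.08*i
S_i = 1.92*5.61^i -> [1.92, 10.77, 60.43, 338.99, 1901.75]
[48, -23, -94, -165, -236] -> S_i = 48 + -71*i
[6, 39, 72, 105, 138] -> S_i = 6 + 33*i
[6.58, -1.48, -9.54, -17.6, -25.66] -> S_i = 6.58 + -8.06*i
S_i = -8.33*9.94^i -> [-8.33, -82.8, -823.03, -8180.96, -81318.72]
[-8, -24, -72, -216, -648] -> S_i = -8*3^i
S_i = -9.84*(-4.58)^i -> [-9.84, 45.07, -206.41, 945.35, -4329.69]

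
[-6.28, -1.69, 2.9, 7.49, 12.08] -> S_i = -6.28 + 4.59*i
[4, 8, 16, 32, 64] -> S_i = 4*2^i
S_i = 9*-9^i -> [9, -81, 729, -6561, 59049]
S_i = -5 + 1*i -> [-5, -4, -3, -2, -1]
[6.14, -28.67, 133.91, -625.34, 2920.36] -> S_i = 6.14*(-4.67)^i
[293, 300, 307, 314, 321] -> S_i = 293 + 7*i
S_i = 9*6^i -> [9, 54, 324, 1944, 11664]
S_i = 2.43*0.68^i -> [2.43, 1.65, 1.12, 0.76, 0.52]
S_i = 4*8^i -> [4, 32, 256, 2048, 16384]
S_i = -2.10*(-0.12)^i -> [-2.1, 0.25, -0.03, 0.0, -0.0]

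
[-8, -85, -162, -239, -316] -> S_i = -8 + -77*i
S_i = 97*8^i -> [97, 776, 6208, 49664, 397312]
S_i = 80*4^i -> [80, 320, 1280, 5120, 20480]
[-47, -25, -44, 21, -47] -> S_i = Random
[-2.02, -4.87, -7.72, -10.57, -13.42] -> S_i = -2.02 + -2.85*i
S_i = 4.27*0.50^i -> [4.27, 2.13, 1.07, 0.53, 0.27]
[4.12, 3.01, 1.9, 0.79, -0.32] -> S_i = 4.12 + -1.11*i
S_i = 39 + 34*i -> [39, 73, 107, 141, 175]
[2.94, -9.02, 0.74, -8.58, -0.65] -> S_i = Random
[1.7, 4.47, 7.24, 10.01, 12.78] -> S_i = 1.70 + 2.77*i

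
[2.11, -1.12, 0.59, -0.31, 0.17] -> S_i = 2.11*(-0.53)^i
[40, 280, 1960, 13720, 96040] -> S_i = 40*7^i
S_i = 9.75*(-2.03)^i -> [9.75, -19.79, 40.18, -81.56, 165.57]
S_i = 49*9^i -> [49, 441, 3969, 35721, 321489]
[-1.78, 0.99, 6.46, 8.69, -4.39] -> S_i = Random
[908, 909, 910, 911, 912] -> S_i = 908 + 1*i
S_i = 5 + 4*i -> [5, 9, 13, 17, 21]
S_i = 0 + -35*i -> [0, -35, -70, -105, -140]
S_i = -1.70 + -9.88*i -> [-1.7, -11.58, -21.46, -31.34, -41.22]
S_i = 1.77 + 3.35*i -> [1.77, 5.12, 8.47, 11.82, 15.17]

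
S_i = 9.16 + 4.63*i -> [9.16, 13.79, 18.42, 23.05, 27.68]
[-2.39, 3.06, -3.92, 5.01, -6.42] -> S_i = -2.39*(-1.28)^i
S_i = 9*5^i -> [9, 45, 225, 1125, 5625]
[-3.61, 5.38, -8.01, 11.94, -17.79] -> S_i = -3.61*(-1.49)^i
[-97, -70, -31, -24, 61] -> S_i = Random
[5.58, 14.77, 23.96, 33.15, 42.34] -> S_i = 5.58 + 9.19*i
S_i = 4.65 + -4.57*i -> [4.65, 0.08, -4.49, -9.06, -13.63]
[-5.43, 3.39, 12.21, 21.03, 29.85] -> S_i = -5.43 + 8.82*i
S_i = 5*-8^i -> [5, -40, 320, -2560, 20480]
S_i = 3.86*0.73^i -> [3.86, 2.82, 2.06, 1.5, 1.1]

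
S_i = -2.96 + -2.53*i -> [-2.96, -5.49, -8.02, -10.55, -13.08]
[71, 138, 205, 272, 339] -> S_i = 71 + 67*i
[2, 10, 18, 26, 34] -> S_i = 2 + 8*i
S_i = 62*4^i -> [62, 248, 992, 3968, 15872]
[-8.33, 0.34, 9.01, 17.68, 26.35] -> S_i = -8.33 + 8.67*i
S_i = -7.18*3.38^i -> [-7.18, -24.27, -82.03, -277.25, -937.11]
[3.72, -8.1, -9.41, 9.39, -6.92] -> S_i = Random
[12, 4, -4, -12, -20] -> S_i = 12 + -8*i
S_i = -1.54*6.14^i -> [-1.54, -9.46, -58.06, -356.47, -2188.74]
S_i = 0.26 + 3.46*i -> [0.26, 3.72, 7.18, 10.64, 14.1]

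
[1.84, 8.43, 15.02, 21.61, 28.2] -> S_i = 1.84 + 6.59*i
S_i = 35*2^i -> [35, 70, 140, 280, 560]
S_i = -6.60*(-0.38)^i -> [-6.6, 2.51, -0.95, 0.36, -0.14]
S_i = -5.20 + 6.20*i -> [-5.2, 1.0, 7.2, 13.4, 19.6]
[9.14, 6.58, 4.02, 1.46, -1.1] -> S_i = 9.14 + -2.56*i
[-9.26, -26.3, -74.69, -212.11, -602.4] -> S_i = -9.26*2.84^i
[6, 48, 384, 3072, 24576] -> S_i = 6*8^i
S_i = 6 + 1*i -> [6, 7, 8, 9, 10]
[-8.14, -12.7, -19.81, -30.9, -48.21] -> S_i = -8.14*1.56^i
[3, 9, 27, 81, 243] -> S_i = 3*3^i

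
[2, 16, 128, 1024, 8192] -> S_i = 2*8^i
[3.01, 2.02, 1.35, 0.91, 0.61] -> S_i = 3.01*0.67^i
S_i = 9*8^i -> [9, 72, 576, 4608, 36864]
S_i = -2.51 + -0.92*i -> [-2.51, -3.43, -4.35, -5.27, -6.19]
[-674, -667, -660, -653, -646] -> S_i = -674 + 7*i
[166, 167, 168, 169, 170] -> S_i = 166 + 1*i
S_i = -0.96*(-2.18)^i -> [-0.96, 2.09, -4.56, 9.95, -21.68]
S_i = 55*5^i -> [55, 275, 1375, 6875, 34375]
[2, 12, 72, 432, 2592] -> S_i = 2*6^i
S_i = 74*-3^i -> [74, -222, 666, -1998, 5994]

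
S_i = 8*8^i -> [8, 64, 512, 4096, 32768]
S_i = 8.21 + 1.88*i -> [8.21, 10.09, 11.97, 13.85, 15.73]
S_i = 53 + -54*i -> [53, -1, -55, -109, -163]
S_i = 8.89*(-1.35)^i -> [8.89, -12.0, 16.2, -21.87, 29.53]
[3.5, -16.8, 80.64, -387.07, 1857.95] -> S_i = 3.50*(-4.80)^i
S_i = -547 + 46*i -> [-547, -501, -455, -409, -363]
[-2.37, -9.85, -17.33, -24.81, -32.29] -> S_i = -2.37 + -7.48*i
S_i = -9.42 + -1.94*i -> [-9.42, -11.36, -13.3, -15.24, -17.18]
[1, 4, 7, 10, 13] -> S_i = 1 + 3*i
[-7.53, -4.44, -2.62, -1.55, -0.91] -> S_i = -7.53*0.59^i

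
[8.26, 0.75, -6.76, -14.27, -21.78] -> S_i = 8.26 + -7.51*i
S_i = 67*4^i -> [67, 268, 1072, 4288, 17152]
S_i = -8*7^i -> [-8, -56, -392, -2744, -19208]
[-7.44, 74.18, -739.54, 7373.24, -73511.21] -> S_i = -7.44*(-9.97)^i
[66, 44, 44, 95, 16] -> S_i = Random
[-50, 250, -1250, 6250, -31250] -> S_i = -50*-5^i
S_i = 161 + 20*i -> [161, 181, 201, 221, 241]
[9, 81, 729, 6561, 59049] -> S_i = 9*9^i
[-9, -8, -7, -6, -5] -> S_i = -9 + 1*i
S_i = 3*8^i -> [3, 24, 192, 1536, 12288]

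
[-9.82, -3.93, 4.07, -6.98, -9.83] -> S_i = Random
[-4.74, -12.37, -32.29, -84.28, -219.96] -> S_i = -4.74*2.61^i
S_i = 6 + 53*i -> [6, 59, 112, 165, 218]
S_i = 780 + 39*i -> [780, 819, 858, 897, 936]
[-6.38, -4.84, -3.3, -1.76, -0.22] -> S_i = -6.38 + 1.54*i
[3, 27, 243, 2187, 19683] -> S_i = 3*9^i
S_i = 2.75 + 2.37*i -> [2.75, 5.12, 7.49, 9.86, 12.23]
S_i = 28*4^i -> [28, 112, 448, 1792, 7168]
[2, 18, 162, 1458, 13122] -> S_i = 2*9^i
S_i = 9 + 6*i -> [9, 15, 21, 27, 33]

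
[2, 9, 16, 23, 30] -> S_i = 2 + 7*i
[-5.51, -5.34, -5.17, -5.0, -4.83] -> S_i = -5.51 + 0.17*i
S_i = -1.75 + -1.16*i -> [-1.75, -2.91, -4.07, -5.23, -6.39]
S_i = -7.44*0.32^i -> [-7.44, -2.38, -0.76, -0.24, -0.08]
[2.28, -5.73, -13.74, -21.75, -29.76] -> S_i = 2.28 + -8.01*i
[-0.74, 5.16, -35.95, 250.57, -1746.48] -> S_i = -0.74*(-6.97)^i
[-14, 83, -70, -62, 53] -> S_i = Random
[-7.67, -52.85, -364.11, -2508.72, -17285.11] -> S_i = -7.67*6.89^i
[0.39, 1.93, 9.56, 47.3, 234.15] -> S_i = 0.39*4.95^i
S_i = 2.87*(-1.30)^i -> [2.87, -3.73, 4.85, -6.31, 8.2]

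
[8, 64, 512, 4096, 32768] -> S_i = 8*8^i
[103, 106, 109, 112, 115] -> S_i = 103 + 3*i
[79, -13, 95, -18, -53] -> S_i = Random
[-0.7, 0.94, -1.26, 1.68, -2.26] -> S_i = -0.70*(-1.34)^i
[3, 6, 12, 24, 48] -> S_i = 3*2^i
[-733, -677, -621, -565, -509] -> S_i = -733 + 56*i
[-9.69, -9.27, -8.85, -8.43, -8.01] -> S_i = -9.69 + 0.42*i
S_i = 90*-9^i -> [90, -810, 7290, -65610, 590490]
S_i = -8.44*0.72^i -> [-8.44, -6.08, -4.38, -3.15, -2.27]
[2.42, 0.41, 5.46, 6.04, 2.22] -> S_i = Random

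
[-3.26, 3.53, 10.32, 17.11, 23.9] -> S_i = -3.26 + 6.79*i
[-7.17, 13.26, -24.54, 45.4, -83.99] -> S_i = -7.17*(-1.85)^i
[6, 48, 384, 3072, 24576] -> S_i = 6*8^i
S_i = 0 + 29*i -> [0, 29, 58, 87, 116]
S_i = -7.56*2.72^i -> [-7.56, -20.56, -55.93, -152.13, -413.81]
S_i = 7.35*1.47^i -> [7.35, 10.8, 15.88, 23.35, 34.32]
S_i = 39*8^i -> [39, 312, 2496, 19968, 159744]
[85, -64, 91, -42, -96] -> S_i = Random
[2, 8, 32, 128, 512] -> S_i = 2*4^i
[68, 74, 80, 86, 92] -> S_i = 68 + 6*i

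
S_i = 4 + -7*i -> [4, -3, -10, -17, -24]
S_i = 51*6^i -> [51, 306, 1836, 11016, 66096]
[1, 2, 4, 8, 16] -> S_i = 1*2^i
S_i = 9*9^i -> [9, 81, 729, 6561, 59049]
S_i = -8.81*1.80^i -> [-8.81, -15.86, -28.54, -51.38, -92.48]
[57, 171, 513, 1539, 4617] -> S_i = 57*3^i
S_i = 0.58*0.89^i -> [0.58, 0.52, 0.46, 0.41, 0.36]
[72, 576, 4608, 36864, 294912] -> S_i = 72*8^i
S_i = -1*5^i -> [-1, -5, -25, -125, -625]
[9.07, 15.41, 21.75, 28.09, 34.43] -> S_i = 9.07 + 6.34*i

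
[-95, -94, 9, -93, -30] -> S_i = Random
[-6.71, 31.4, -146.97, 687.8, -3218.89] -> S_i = -6.71*(-4.68)^i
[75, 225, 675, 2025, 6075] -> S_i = 75*3^i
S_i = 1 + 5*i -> [1, 6, 11, 16, 21]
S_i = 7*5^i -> [7, 35, 175, 875, 4375]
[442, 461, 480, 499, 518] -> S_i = 442 + 19*i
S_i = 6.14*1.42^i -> [6.14, 8.72, 12.38, 17.58, 24.96]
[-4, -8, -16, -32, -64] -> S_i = -4*2^i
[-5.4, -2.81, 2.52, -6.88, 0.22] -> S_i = Random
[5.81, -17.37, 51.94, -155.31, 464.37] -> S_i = 5.81*(-2.99)^i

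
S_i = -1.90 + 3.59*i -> [-1.9, 1.69, 5.28, 8.87, 12.46]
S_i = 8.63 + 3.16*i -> [8.63, 11.79, 14.95, 18.11, 21.27]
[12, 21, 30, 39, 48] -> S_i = 12 + 9*i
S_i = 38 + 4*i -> [38, 42, 46, 50, 54]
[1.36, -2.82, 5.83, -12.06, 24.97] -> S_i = 1.36*(-2.07)^i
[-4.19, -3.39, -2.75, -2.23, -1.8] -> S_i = -4.19*0.81^i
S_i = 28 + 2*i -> [28, 30, 32, 34, 36]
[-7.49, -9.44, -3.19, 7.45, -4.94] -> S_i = Random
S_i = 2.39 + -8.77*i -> [2.39, -6.38, -15.15, -23.92, -32.69]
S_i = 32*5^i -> [32, 160, 800, 4000, 20000]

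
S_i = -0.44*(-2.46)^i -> [-0.44, 1.08, -2.66, 6.55, -16.11]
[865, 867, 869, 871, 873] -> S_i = 865 + 2*i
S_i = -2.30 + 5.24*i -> [-2.3, 2.94, 8.18, 13.42, 18.66]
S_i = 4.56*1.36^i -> [4.56, 6.2, 8.43, 11.47, 15.6]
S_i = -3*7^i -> [-3, -21, -147, -1029, -7203]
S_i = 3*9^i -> [3, 27, 243, 2187, 19683]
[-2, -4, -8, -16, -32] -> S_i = -2*2^i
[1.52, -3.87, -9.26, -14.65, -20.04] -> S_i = 1.52 + -5.39*i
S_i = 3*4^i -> [3, 12, 48, 192, 768]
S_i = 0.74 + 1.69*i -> [0.74, 2.43, 4.12, 5.81, 7.5]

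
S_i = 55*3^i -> [55, 165, 495, 1485, 4455]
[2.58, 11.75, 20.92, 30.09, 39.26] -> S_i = 2.58 + 9.17*i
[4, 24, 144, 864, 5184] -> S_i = 4*6^i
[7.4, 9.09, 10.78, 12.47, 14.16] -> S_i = 7.40 + 1.69*i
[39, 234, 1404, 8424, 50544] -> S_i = 39*6^i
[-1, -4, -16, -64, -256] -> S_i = -1*4^i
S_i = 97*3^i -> [97, 291, 873, 2619, 7857]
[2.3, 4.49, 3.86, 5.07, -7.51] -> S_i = Random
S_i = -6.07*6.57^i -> [-6.07, -39.88, -262.01, -1721.41, -11309.68]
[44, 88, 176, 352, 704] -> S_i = 44*2^i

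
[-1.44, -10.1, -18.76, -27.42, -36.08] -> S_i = -1.44 + -8.66*i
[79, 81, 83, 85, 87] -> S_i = 79 + 2*i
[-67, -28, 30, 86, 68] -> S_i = Random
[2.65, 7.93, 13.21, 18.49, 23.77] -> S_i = 2.65 + 5.28*i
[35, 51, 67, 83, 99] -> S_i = 35 + 16*i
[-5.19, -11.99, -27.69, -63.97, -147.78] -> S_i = -5.19*2.31^i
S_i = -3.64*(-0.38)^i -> [-3.64, 1.38, -0.53, 0.2, -0.08]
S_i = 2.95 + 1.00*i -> [2.95, 3.95, 4.95, 5.95, 6.95]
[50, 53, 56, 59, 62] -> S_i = 50 + 3*i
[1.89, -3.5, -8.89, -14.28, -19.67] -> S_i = 1.89 + -5.39*i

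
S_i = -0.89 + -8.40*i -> [-0.89, -9.29, -17.69, -26.09, -34.49]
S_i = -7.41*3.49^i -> [-7.41, -25.86, -90.25, -314.99, -1099.31]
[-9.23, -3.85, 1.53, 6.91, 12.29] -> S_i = -9.23 + 5.38*i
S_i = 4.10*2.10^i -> [4.1, 8.61, 18.08, 37.97, 79.74]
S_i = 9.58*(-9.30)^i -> [9.58, -89.09, 828.57, -7705.74, 71663.38]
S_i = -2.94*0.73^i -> [-2.94, -2.15, -1.57, -1.14, -0.83]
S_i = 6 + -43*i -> [6, -37, -80, -123, -166]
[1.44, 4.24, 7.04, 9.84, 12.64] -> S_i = 1.44 + 2.80*i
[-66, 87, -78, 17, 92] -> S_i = Random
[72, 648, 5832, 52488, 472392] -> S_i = 72*9^i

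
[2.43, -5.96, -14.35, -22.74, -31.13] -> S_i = 2.43 + -8.39*i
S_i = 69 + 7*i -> [69, 76, 83, 90, 97]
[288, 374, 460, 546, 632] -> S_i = 288 + 86*i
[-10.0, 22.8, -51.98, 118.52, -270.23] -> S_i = -10.00*(-2.28)^i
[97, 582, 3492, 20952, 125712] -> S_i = 97*6^i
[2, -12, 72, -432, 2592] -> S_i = 2*-6^i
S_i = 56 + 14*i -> [56, 70, 84, 98, 112]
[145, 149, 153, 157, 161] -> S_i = 145 + 4*i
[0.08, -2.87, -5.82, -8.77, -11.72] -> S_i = 0.08 + -2.95*i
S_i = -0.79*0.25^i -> [-0.79, -0.2, -0.05, -0.01, -0.0]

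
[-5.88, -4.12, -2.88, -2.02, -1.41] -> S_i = -5.88*0.70^i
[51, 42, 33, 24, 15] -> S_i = 51 + -9*i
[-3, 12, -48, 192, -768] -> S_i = -3*-4^i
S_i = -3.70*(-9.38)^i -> [-3.7, 34.71, -325.54, 3053.59, -28642.64]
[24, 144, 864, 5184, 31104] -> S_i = 24*6^i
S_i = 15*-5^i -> [15, -75, 375, -1875, 9375]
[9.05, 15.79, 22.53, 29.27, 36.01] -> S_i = 9.05 + 6.74*i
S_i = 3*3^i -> [3, 9, 27, 81, 243]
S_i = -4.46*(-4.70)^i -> [-4.46, 20.96, -98.52, 463.05, -2176.34]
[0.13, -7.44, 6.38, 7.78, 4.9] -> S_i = Random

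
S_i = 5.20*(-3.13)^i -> [5.2, -16.28, 50.94, -159.45, 499.09]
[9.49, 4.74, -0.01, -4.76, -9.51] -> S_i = 9.49 + -4.75*i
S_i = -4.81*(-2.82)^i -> [-4.81, 13.56, -38.25, 107.87, -304.19]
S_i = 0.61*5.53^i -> [0.61, 3.37, 18.65, 103.16, 570.47]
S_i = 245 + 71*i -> [245, 316, 387, 458, 529]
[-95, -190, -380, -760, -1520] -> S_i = -95*2^i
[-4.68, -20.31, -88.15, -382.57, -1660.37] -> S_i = -4.68*4.34^i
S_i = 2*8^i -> [2, 16, 128, 1024, 8192]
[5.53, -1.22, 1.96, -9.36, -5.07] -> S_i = Random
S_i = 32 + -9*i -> [32, 23, 14, 5, -4]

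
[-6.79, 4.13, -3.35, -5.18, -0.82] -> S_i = Random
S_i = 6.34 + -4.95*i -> [6.34, 1.39, -3.56, -8.51, -13.46]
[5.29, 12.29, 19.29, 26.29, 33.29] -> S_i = 5.29 + 7.00*i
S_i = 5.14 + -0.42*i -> [5.14, 4.72, 4.3, 3.88, 3.46]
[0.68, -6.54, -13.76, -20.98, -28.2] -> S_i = 0.68 + -7.22*i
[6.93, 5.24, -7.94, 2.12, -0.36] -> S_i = Random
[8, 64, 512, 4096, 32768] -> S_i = 8*8^i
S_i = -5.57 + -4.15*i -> [-5.57, -9.72, -13.87, -18.02, -22.17]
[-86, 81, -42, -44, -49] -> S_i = Random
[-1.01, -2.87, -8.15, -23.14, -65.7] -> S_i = -1.01*2.84^i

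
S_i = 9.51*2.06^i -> [9.51, 19.59, 40.36, 83.13, 171.26]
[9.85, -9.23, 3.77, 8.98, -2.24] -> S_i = Random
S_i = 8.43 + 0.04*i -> [8.43, 8.47, 8.51, 8.55, 8.59]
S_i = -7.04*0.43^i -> [-7.04, -3.03, -1.3, -0.56, -0.24]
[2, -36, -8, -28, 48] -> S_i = Random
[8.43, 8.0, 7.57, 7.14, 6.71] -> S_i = 8.43 + -0.43*i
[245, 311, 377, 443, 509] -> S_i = 245 + 66*i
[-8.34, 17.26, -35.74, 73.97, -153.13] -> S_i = -8.34*(-2.07)^i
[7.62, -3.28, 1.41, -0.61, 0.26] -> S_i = 7.62*(-0.43)^i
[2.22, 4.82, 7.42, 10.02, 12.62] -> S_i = 2.22 + 2.60*i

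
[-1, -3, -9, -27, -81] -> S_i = -1*3^i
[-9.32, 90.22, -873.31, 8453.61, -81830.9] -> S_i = -9.32*(-9.68)^i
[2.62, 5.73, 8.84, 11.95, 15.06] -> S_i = 2.62 + 3.11*i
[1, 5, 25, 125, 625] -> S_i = 1*5^i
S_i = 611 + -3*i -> [611, 608, 605, 602, 599]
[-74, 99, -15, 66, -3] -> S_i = Random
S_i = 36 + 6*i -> [36, 42, 48, 54, 60]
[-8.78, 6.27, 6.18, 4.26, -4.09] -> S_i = Random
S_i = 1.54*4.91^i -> [1.54, 7.56, 37.13, 182.29, 895.05]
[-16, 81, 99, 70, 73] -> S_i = Random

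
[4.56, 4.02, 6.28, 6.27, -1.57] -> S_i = Random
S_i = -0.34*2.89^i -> [-0.34, -0.98, -2.84, -8.21, -23.72]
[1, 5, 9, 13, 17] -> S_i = 1 + 4*i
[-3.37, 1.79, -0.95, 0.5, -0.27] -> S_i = -3.37*(-0.53)^i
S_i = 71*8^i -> [71, 568, 4544, 36352, 290816]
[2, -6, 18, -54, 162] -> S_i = 2*-3^i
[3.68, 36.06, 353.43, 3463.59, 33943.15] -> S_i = 3.68*9.80^i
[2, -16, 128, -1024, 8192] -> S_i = 2*-8^i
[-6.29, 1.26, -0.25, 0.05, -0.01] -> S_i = -6.29*(-0.20)^i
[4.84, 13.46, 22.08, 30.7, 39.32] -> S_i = 4.84 + 8.62*i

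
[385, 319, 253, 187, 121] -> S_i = 385 + -66*i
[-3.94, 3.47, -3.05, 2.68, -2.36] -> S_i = -3.94*(-0.88)^i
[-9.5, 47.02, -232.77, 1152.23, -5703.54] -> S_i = -9.50*(-4.95)^i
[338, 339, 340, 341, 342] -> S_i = 338 + 1*i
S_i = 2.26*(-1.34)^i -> [2.26, -3.03, 4.06, -5.44, 7.29]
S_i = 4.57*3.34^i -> [4.57, 15.26, 50.98, 170.28, 568.72]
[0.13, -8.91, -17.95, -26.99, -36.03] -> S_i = 0.13 + -9.04*i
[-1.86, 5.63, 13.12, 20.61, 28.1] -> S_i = -1.86 + 7.49*i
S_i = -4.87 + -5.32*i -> [-4.87, -10.19, -15.51, -20.83, -26.15]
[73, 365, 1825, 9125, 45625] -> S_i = 73*5^i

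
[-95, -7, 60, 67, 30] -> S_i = Random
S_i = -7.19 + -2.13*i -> [-7.19, -9.32, -11.45, -13.58, -15.71]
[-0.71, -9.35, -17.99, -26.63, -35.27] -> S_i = -0.71 + -8.64*i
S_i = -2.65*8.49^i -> [-2.65, -22.5, -191.01, -1621.69, -13768.18]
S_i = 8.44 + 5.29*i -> [8.44, 13.73, 19.02, 24.31, 29.6]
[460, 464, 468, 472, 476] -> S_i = 460 + 4*i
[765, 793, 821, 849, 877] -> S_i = 765 + 28*i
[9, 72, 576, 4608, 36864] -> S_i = 9*8^i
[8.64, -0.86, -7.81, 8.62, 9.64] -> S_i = Random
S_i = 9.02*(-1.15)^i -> [9.02, -10.37, 11.93, -13.72, 15.78]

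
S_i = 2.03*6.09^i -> [2.03, 12.36, 75.29, 458.51, 2792.32]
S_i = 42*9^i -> [42, 378, 3402, 30618, 275562]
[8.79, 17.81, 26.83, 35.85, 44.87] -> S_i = 8.79 + 9.02*i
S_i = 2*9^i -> [2, 18, 162, 1458, 13122]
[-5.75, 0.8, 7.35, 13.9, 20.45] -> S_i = -5.75 + 6.55*i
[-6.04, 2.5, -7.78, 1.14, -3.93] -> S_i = Random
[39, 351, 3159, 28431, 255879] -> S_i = 39*9^i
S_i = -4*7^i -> [-4, -28, -196, -1372, -9604]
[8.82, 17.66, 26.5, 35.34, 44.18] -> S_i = 8.82 + 8.84*i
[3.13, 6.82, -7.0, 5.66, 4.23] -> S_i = Random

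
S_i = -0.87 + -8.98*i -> [-0.87, -9.85, -18.83, -27.81, -36.79]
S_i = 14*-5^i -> [14, -70, 350, -1750, 8750]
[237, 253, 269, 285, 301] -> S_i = 237 + 16*i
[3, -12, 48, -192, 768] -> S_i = 3*-4^i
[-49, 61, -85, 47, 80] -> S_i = Random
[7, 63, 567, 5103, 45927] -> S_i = 7*9^i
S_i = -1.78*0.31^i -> [-1.78, -0.55, -0.17, -0.05, -0.02]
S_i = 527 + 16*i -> [527, 543, 559, 575, 591]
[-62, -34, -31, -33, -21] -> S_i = Random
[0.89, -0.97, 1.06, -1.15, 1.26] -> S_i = 0.89*(-1.09)^i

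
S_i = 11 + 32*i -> [11, 43, 75, 107, 139]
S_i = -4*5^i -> [-4, -20, -100, -500, -2500]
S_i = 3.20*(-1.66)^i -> [3.2, -5.31, 8.82, -14.64, 24.3]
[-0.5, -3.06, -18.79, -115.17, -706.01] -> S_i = -0.50*6.13^i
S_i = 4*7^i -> [4, 28, 196, 1372, 9604]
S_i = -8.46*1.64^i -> [-8.46, -13.87, -22.75, -37.32, -61.2]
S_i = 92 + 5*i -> [92, 97, 102, 107, 112]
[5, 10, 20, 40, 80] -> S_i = 5*2^i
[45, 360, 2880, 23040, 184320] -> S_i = 45*8^i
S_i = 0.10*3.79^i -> [0.1, 0.38, 1.44, 5.44, 20.63]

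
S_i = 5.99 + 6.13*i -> [5.99, 12.12, 18.25, 24.38, 30.51]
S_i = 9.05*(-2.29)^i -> [9.05, -20.72, 47.46, -108.68, 248.88]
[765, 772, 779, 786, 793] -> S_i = 765 + 7*i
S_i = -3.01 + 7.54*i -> [-3.01, 4.53, 12.07, 19.61, 27.15]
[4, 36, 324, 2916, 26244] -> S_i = 4*9^i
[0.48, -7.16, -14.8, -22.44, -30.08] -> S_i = 0.48 + -7.64*i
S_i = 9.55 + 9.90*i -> [9.55, 19.45, 29.35, 39.25, 49.15]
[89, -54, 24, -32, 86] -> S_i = Random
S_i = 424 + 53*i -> [424, 477, 530, 583, 636]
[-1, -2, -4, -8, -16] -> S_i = -1*2^i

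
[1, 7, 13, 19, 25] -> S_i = 1 + 6*i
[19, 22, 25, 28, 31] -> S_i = 19 + 3*i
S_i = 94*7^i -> [94, 658, 4606, 32242, 225694]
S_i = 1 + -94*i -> [1, -93, -187, -281, -375]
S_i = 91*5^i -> [91, 455, 2275, 11375, 56875]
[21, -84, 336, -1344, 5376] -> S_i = 21*-4^i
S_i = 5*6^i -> [5, 30, 180, 1080, 6480]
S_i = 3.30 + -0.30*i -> [3.3, 3.0, 2.7, 2.4, 2.1]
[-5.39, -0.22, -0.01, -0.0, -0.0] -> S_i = -5.39*0.04^i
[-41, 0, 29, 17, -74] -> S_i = Random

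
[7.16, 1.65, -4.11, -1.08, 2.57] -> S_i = Random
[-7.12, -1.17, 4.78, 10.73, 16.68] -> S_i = -7.12 + 5.95*i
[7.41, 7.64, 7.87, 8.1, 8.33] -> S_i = 7.41 + 0.23*i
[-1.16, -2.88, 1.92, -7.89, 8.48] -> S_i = Random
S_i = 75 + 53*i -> [75, 128, 181, 234, 287]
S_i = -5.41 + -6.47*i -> [-5.41, -11.88, -18.35, -24.82, -31.29]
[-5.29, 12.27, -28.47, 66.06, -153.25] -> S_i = -5.29*(-2.32)^i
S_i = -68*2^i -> [-68, -136, -272, -544, -1088]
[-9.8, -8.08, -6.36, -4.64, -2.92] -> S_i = -9.80 + 1.72*i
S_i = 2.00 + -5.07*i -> [2.0, -3.07, -8.14, -13.21, -18.28]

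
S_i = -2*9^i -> [-2, -18, -162, -1458, -13122]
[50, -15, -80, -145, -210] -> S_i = 50 + -65*i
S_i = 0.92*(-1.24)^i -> [0.92, -1.14, 1.41, -1.75, 2.18]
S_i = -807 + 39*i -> [-807, -768, -729, -690, -651]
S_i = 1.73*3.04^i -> [1.73, 5.26, 15.99, 48.6, 147.75]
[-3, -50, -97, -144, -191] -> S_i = -3 + -47*i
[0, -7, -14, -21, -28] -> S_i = 0 + -7*i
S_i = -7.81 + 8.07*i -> [-7.81, 0.26, 8.33, 16.4, 24.47]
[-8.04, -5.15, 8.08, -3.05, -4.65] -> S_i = Random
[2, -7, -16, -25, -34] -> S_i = 2 + -9*i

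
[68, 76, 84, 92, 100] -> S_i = 68 + 8*i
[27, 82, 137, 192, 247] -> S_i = 27 + 55*i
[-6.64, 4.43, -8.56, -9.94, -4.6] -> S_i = Random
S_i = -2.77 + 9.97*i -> [-2.77, 7.2, 17.17, 27.14, 37.11]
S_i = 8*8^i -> [8, 64, 512, 4096, 32768]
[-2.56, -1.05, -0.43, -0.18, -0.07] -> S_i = -2.56*0.41^i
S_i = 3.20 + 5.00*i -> [3.2, 8.2, 13.2, 18.2, 23.2]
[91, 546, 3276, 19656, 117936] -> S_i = 91*6^i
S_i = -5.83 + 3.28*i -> [-5.83, -2.55, 0.73, 4.01, 7.29]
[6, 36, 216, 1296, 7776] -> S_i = 6*6^i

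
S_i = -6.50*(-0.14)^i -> [-6.5, 0.91, -0.13, 0.02, -0.0]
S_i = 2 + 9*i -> [2, 11, 20, 29, 38]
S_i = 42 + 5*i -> [42, 47, 52, 57, 62]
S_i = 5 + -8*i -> [5, -3, -11, -19, -27]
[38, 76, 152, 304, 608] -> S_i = 38*2^i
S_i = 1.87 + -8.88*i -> [1.87, -7.01, -15.89, -24.77, -33.65]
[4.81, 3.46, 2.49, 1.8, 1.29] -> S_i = 4.81*0.72^i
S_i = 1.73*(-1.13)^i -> [1.73, -1.95, 2.21, -2.5, 2.82]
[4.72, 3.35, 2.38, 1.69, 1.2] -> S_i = 4.72*0.71^i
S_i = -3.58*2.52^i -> [-3.58, -9.02, -22.73, -57.29, -144.37]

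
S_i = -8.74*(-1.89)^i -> [-8.74, 16.52, -31.22, 59.01, -111.52]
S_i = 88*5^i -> [88, 440, 2200, 11000, 55000]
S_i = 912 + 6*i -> [912, 918, 924, 930, 936]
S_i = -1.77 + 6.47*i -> [-1.77, 4.7, 11.17, 17.64, 24.11]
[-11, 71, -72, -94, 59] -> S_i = Random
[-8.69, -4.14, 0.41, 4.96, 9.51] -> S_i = -8.69 + 4.55*i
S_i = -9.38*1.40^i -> [-9.38, -13.13, -18.38, -25.74, -36.03]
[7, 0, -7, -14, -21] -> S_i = 7 + -7*i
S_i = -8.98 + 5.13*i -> [-8.98, -3.85, 1.28, 6.41, 11.54]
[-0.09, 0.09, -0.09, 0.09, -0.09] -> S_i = -0.09*(-1.00)^i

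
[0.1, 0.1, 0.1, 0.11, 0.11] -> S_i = 0.10*1.02^i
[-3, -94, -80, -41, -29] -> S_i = Random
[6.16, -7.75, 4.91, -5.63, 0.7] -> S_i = Random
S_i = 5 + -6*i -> [5, -1, -7, -13, -19]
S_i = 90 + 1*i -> [90, 91, 92, 93, 94]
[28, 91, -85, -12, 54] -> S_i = Random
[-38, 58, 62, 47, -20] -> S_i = Random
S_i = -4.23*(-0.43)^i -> [-4.23, 1.82, -0.78, 0.34, -0.14]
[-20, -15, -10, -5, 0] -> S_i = -20 + 5*i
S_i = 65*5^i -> [65, 325, 1625, 8125, 40625]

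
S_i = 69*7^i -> [69, 483, 3381, 23667, 165669]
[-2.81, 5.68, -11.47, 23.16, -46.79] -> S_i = -2.81*(-2.02)^i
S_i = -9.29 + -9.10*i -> [-9.29, -18.39, -27.49, -36.59, -45.69]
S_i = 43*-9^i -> [43, -387, 3483, -31347, 282123]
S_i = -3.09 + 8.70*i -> [-3.09, 5.61, 14.31, 23.01, 31.71]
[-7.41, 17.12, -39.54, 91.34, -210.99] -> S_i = -7.41*(-2.31)^i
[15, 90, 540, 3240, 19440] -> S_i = 15*6^i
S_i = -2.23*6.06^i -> [-2.23, -13.51, -81.89, -496.28, -3007.43]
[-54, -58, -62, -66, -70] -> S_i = -54 + -4*i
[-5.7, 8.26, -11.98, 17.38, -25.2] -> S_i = -5.70*(-1.45)^i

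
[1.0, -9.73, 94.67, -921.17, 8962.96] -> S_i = 1.00*(-9.73)^i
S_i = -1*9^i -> [-1, -9, -81, -729, -6561]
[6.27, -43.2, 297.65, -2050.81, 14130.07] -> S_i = 6.27*(-6.89)^i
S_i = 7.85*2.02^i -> [7.85, 15.86, 32.03, 64.7, 130.7]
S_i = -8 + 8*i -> [-8, 0, 8, 16, 24]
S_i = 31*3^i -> [31, 93, 279, 837, 2511]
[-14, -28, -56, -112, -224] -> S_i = -14*2^i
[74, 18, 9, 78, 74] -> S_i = Random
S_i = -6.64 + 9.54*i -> [-6.64, 2.9, 12.44, 21.98, 31.52]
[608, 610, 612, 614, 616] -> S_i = 608 + 2*i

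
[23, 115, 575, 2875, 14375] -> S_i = 23*5^i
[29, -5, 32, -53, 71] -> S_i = Random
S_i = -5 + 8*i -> [-5, 3, 11, 19, 27]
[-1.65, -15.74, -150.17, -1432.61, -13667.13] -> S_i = -1.65*9.54^i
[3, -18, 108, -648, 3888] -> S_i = 3*-6^i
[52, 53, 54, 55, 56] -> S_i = 52 + 1*i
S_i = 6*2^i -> [6, 12, 24, 48, 96]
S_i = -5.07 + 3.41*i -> [-5.07, -1.66, 1.75, 5.16, 8.57]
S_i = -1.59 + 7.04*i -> [-1.59, 5.45, 12.49, 19.53, 26.57]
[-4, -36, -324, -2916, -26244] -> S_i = -4*9^i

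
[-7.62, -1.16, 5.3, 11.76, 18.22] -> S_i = -7.62 + 6.46*i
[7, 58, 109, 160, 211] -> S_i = 7 + 51*i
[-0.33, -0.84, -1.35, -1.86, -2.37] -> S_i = -0.33 + -0.51*i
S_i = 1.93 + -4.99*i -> [1.93, -3.06, -8.05, -13.04, -18.03]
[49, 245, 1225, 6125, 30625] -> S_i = 49*5^i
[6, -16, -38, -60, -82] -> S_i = 6 + -22*i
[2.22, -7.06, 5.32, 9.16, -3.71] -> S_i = Random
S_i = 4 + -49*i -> [4, -45, -94, -143, -192]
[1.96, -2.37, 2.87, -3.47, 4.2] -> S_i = 1.96*(-1.21)^i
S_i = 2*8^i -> [2, 16, 128, 1024, 8192]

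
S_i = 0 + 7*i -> [0, 7, 14, 21, 28]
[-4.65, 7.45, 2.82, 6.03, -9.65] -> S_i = Random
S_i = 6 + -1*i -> [6, 5, 4, 3, 2]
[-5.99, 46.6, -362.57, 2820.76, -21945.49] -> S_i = -5.99*(-7.78)^i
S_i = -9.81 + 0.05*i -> [-9.81, -9.76, -9.71, -9.66, -9.61]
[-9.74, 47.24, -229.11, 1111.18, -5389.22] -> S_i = -9.74*(-4.85)^i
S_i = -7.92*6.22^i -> [-7.92, -49.26, -306.41, -1905.88, -11854.59]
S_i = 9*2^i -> [9, 18, 36, 72, 144]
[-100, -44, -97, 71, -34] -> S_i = Random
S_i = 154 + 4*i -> [154, 158, 162, 166, 170]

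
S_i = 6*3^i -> [6, 18, 54, 162, 486]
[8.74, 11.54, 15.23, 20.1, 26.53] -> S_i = 8.74*1.32^i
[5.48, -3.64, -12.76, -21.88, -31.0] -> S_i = 5.48 + -9.12*i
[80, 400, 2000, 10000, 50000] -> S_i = 80*5^i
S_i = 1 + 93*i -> [1, 94, 187, 280, 373]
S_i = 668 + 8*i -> [668, 676, 684, 692, 700]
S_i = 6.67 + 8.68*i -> [6.67, 15.35, 24.03, 32.71, 41.39]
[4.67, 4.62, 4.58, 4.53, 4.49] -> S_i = 4.67*0.99^i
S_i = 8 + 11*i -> [8, 19, 30, 41, 52]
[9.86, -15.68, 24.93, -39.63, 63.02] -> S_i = 9.86*(-1.59)^i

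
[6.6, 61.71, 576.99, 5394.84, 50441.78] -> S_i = 6.60*9.35^i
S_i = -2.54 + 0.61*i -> [-2.54, -1.93, -1.32, -0.71, -0.1]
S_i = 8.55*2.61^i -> [8.55, 22.32, 58.24, 152.02, 396.76]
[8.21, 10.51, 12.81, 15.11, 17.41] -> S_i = 8.21 + 2.30*i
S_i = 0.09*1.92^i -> [0.09, 0.17, 0.33, 0.64, 1.22]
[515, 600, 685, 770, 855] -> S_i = 515 + 85*i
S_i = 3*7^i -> [3, 21, 147, 1029, 7203]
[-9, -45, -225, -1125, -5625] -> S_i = -9*5^i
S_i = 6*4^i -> [6, 24, 96, 384, 1536]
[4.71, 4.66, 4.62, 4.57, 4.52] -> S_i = 4.71*0.99^i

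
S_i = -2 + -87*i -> [-2, -89, -176, -263, -350]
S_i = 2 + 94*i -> [2, 96, 190, 284, 378]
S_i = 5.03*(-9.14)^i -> [5.03, -45.97, 420.2, -3840.67, 35103.69]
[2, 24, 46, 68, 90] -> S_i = 2 + 22*i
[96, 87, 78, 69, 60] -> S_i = 96 + -9*i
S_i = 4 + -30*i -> [4, -26, -56, -86, -116]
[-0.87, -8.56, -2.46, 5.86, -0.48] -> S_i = Random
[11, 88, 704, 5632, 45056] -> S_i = 11*8^i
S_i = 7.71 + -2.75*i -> [7.71, 4.96, 2.21, -0.54, -3.29]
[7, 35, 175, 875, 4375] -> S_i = 7*5^i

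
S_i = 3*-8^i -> [3, -24, 192, -1536, 12288]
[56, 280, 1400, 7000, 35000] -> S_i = 56*5^i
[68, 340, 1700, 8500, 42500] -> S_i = 68*5^i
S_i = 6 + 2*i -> [6, 8, 10, 12, 14]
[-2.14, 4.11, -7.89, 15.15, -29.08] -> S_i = -2.14*(-1.92)^i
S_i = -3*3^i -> [-3, -9, -27, -81, -243]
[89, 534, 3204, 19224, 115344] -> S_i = 89*6^i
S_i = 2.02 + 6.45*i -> [2.02, 8.47, 14.92, 21.37, 27.82]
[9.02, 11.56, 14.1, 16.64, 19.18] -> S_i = 9.02 + 2.54*i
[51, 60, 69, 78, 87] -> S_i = 51 + 9*i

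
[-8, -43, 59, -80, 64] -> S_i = Random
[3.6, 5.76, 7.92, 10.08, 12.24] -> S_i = 3.60 + 2.16*i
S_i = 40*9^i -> [40, 360, 3240, 29160, 262440]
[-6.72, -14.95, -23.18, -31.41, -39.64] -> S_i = -6.72 + -8.23*i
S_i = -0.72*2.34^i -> [-0.72, -1.68, -3.94, -9.23, -21.59]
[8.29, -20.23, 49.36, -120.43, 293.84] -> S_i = 8.29*(-2.44)^i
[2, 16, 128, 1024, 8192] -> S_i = 2*8^i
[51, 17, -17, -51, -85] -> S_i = 51 + -34*i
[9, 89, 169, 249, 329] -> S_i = 9 + 80*i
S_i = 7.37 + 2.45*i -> [7.37, 9.82, 12.27, 14.72, 17.17]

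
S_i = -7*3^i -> [-7, -21, -63, -189, -567]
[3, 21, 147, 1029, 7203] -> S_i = 3*7^i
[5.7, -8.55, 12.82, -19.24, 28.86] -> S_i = 5.70*(-1.50)^i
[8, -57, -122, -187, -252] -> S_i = 8 + -65*i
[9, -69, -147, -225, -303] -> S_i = 9 + -78*i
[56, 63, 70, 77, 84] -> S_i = 56 + 7*i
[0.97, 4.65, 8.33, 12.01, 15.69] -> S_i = 0.97 + 3.68*i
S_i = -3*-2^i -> [-3, 6, -12, 24, -48]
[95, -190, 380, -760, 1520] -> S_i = 95*-2^i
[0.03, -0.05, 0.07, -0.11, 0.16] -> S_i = 0.03*(-1.53)^i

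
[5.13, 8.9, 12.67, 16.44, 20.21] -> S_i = 5.13 + 3.77*i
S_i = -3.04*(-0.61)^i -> [-3.04, 1.85, -1.13, 0.69, -0.42]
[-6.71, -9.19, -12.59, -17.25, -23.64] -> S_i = -6.71*1.37^i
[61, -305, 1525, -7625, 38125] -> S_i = 61*-5^i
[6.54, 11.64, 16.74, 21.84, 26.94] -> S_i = 6.54 + 5.10*i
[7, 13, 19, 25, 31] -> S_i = 7 + 6*i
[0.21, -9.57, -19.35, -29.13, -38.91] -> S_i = 0.21 + -9.78*i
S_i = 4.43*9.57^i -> [4.43, 42.4, 405.72, 3882.75, 37157.93]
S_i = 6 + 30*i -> [6, 36, 66, 96, 126]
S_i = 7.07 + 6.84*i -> [7.07, 13.91, 20.75, 27.59, 34.43]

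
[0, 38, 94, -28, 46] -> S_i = Random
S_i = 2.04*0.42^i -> [2.04, 0.86, 0.36, 0.15, 0.06]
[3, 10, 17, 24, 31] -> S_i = 3 + 7*i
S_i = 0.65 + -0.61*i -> [0.65, 0.04, -0.57, -1.18, -1.79]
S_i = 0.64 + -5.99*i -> [0.64, -5.35, -11.34, -17.33, -23.32]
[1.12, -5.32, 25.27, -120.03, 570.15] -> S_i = 1.12*(-4.75)^i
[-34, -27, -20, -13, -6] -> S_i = -34 + 7*i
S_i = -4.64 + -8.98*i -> [-4.64, -13.62, -22.6, -31.58, -40.56]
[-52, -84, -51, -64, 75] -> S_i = Random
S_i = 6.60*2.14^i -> [6.6, 14.12, 30.23, 64.68, 138.42]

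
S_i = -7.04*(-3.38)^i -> [-7.04, 23.8, -80.43, 271.85, -918.84]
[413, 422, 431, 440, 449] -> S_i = 413 + 9*i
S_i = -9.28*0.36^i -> [-9.28, -3.34, -1.2, -0.43, -0.16]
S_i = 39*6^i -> [39, 234, 1404, 8424, 50544]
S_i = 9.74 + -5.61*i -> [9.74, 4.13, -1.48, -7.09, -12.7]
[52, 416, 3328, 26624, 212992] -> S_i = 52*8^i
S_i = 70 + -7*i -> [70, 63, 56, 49, 42]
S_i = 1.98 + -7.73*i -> [1.98, -5.75, -13.48, -21.21, -28.94]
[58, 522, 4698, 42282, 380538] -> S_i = 58*9^i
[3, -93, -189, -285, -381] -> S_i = 3 + -96*i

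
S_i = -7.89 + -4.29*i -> [-7.89, -12.18, -16.47, -20.76, -25.05]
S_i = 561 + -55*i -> [561, 506, 451, 396, 341]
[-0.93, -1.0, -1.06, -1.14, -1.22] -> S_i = -0.93*1.07^i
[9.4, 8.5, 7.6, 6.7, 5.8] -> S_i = 9.40 + -0.90*i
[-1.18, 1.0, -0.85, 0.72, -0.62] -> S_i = -1.18*(-0.85)^i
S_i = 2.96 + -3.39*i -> [2.96, -0.43, -3.82, -7.21, -10.6]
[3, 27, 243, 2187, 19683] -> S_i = 3*9^i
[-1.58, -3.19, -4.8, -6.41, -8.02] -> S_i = -1.58 + -1.61*i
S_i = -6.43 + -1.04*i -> [-6.43, -7.47, -8.51, -9.55, -10.59]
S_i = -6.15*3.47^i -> [-6.15, -21.34, -74.05, -256.96, -891.65]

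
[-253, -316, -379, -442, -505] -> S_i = -253 + -63*i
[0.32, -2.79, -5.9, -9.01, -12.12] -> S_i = 0.32 + -3.11*i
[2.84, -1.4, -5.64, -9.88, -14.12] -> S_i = 2.84 + -4.24*i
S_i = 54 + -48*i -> [54, 6, -42, -90, -138]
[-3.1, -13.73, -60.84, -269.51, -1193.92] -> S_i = -3.10*4.43^i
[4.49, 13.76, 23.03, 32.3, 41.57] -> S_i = 4.49 + 9.27*i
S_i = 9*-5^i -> [9, -45, 225, -1125, 5625]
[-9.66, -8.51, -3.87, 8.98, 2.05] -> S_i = Random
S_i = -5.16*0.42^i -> [-5.16, -2.17, -0.91, -0.38, -0.16]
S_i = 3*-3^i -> [3, -9, 27, -81, 243]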